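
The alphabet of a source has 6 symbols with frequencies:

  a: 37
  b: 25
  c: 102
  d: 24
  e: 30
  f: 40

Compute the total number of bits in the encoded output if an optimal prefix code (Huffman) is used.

619

Build the Huffman tree bottom-up:
merge d(24) and b(25): 49
merge e(30) and a(37): 67
merge f(40) and 49: 89
merge 67 and 89: 156
merge c(102) and 156: 258
Each symbol's bit-cost is frequency × depth; summing gives 619 bits (equivalently 49 + 67 + 89 + 156 + 258).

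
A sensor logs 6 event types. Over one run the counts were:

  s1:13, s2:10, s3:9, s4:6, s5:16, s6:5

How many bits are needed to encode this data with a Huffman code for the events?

Greedily combine the two least-frequent nodes:
merge s6(5) and s4(6): 11
merge s3(9) and s2(10): 19
merge 11 and s1(13): 24
merge s5(16) and 19: 35
merge 24 and 35: 59
Each symbol's bit-cost is frequency × depth; summing gives 148 bits (equivalently 11 + 19 + 24 + 35 + 59).

148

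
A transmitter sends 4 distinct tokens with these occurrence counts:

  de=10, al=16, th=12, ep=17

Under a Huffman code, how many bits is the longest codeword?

Merge the two lowest-weight nodes at each step:
combine de(10), th(12) → 22
combine al(16), ep(17) → 33
combine 22, 33 → 55
The rarest symbols sit at the bottom; the longest codeword is 2 bits.

2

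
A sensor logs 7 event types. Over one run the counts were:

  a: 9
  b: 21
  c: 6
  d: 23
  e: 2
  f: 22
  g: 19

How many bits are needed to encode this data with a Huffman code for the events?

Greedily combine the two least-frequent nodes:
combine e(2), c(6) → 8
combine 8, a(9) → 17
combine 17, g(19) → 36
combine b(21), f(22) → 43
combine d(23), 36 → 59
combine 43, 59 → 102
Total encoded bits = sum of merged weights = 8 + 17 + 36 + 43 + 59 + 102 = 265.

265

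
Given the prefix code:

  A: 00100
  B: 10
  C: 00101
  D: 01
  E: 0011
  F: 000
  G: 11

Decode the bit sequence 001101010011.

EDDE

Read left to right; each codeword is recognised as soon as it completes (prefix code):
  0011→E | 01→D | 01→D | 0011→E
Decoded message: EDDE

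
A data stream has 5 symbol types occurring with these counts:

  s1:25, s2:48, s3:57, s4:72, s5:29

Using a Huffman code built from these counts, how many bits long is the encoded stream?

Greedily combine the two least-frequent nodes:
s1(25) + s5(29) → 54
s2(48) + 54 → 102
s3(57) + s4(72) → 129
102 + 129 → 231
Total encoded bits = sum of merged weights = 54 + 102 + 129 + 231 = 516.

516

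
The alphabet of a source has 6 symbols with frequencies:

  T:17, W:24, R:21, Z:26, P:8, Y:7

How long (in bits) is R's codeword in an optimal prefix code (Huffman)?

Repeatedly merge the two smallest:
Y(7) + P(8) → 15
15 + T(17) → 32
R(21) + W(24) → 45
Z(26) + 32 → 58
45 + 58 → 103
R's leaf is at depth 2, giving a 2-bit codeword.

2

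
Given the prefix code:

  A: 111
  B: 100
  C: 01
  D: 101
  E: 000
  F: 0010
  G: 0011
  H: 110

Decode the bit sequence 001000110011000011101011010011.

FGGECHDDG

Read left to right; each codeword is recognised as soon as it completes (prefix code):
  0010→F | 0011→G | 0011→G | 000→E | 01→C | 110→H | 101→D | 101→D | 0011→G
Decoded message: FGGECHDDG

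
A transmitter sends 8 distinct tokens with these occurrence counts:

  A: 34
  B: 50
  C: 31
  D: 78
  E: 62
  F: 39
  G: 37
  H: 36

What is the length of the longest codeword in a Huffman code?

Merge the two lowest-weight nodes at each step:
C(31) + A(34) → 65
H(36) + G(37) → 73
F(39) + B(50) → 89
E(62) + 65 → 127
73 + D(78) → 151
89 + 127 → 216
151 + 216 → 367
Maximum depth reached is 4.

4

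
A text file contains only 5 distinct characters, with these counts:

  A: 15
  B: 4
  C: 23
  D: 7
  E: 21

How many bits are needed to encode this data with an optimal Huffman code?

151

Greedily combine the two least-frequent nodes:
merge B(4) and D(7): 11
merge 11 and A(15): 26
merge E(21) and C(23): 44
merge 26 and 44: 70
Each symbol's bit-cost is frequency × depth; summing gives 151 bits (equivalently 11 + 26 + 44 + 70).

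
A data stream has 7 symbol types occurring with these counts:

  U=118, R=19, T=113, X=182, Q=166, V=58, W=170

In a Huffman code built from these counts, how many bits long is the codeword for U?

3

Huffman merges, smallest pair first:
merge R(19) and V(58): 77
merge 77 and T(113): 190
merge U(118) and Q(166): 284
merge W(170) and X(182): 352
merge 190 and 284: 474
merge 352 and 474: 826
U's leaf is at depth 3, giving a 3-bit codeword.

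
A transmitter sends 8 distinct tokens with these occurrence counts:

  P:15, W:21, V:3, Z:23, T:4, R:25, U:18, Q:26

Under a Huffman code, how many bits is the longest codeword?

Merge the two lowest-weight nodes at each step:
merge V(3) and T(4): 7
merge 7 and P(15): 22
merge U(18) and W(21): 39
merge 22 and Z(23): 45
merge R(25) and Q(26): 51
merge 39 and 45: 84
merge 51 and 84: 135
The first pair merged (V, T) ends up deepest, at depth 5.

5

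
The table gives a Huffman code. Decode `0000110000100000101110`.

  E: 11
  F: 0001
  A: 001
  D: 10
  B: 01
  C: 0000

CECDCDED

Read left to right; each codeword is recognised as soon as it completes (prefix code):
  0000→C | 11→E | 0000→C | 10→D | 0000→C | 10→D | 11→E | 10→D
Decoded message: CECDCDED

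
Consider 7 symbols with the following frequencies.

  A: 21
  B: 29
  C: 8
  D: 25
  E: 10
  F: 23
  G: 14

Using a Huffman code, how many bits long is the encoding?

Build the Huffman tree bottom-up:
C(8) + E(10) → 18
G(14) + 18 → 32
A(21) + F(23) → 44
D(25) + B(29) → 54
32 + 44 → 76
54 + 76 → 130
The encoded length is the sum of every internal node's weight: 18 + 32 + 44 + 54 + 76 + 130 = 354 bits.

354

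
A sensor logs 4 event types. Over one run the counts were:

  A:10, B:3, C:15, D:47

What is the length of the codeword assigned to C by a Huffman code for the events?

2

Huffman merges, smallest pair first:
combine B(3), A(10) → 13
combine 13, C(15) → 28
combine 28, D(47) → 75
C's leaf is at depth 2, giving a 2-bit codeword.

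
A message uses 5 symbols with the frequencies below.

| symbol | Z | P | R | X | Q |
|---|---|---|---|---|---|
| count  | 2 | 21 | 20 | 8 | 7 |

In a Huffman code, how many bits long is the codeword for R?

Repeatedly merge the two smallest:
combine Z(2), Q(7) → 9
combine X(8), 9 → 17
combine 17, R(20) → 37
combine P(21), 37 → 58
The subtree containing R is merged 2 times, so code length = 2.

2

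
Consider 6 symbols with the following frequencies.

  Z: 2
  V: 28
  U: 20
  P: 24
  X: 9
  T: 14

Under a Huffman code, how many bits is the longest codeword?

4

Merge the two lowest-weight nodes at each step:
Z(2) + X(9) → 11
11 + T(14) → 25
U(20) + P(24) → 44
25 + V(28) → 53
44 + 53 → 97
The first pair merged (Z, X) ends up deepest, at depth 4.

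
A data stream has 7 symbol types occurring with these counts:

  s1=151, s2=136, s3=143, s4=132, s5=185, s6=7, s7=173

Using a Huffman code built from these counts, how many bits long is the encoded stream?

2562

Build the Huffman tree bottom-up:
s6(7) + s4(132) → 139
s2(136) + 139 → 275
s3(143) + s1(151) → 294
s7(173) + s5(185) → 358
275 + 294 → 569
358 + 569 → 927
Total encoded bits = sum of merged weights = 139 + 275 + 294 + 358 + 569 + 927 = 2562.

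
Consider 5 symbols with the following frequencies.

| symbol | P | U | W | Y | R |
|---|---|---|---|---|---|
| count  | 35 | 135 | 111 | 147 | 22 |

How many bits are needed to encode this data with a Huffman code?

957

Greedily combine the two least-frequent nodes:
combine R(22), P(35) → 57
combine 57, W(111) → 168
combine U(135), Y(147) → 282
combine 168, 282 → 450
The encoded length is the sum of every internal node's weight: 57 + 168 + 282 + 450 = 957 bits.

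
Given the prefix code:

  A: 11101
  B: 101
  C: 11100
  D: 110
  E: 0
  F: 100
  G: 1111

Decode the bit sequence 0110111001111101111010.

Read left to right; each codeword is recognised as soon as it completes (prefix code):
  0→E | 110→D | 11100→C | 1111→G | 101→B | 11101→A | 0→E
Decoded message: EDCGBAE

EDCGBAE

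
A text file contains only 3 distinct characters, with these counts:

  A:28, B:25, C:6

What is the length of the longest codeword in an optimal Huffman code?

2

Merge the two lowest-weight nodes at each step:
C(6) + B(25) → 31
A(28) + 31 → 59
The first pair merged (C, B) ends up deepest, at depth 2.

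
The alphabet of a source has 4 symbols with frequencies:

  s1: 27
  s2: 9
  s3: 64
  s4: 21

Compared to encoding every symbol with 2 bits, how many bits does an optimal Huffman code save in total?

34

Fixed-length: 2 bits × 121 symbols = 242 bits.
Huffman merges:
merge s2(9) and s4(21): 30
merge s1(27) and 30: 57
merge 57 and s3(64): 121
Huffman total = 30 + 57 + 121 = 208 bits.
Saving = 242 − 208 = 34 bits.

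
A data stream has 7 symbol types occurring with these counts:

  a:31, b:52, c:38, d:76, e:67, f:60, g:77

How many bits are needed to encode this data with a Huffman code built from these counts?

Build the Huffman tree bottom-up:
merge a(31) and c(38): 69
merge b(52) and f(60): 112
merge e(67) and 69: 136
merge d(76) and g(77): 153
merge 112 and 136: 248
merge 153 and 248: 401
Each symbol's bit-cost is frequency × depth; summing gives 1119 bits (equivalently 69 + 112 + 136 + 153 + 248 + 401).

1119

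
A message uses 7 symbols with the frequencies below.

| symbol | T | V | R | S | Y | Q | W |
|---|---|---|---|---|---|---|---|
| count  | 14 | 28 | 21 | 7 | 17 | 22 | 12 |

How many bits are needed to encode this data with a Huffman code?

Build the Huffman tree bottom-up:
combine S(7), W(12) → 19
combine T(14), Y(17) → 31
combine 19, R(21) → 40
combine Q(22), V(28) → 50
combine 31, 40 → 71
combine 50, 71 → 121
Each symbol's bit-cost is frequency × depth; summing gives 332 bits (equivalently 19 + 31 + 40 + 50 + 71 + 121).

332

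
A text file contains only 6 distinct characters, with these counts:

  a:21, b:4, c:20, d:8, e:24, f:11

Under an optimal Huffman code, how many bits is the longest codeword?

4

Merge the two lowest-weight nodes at each step:
merge b(4) and d(8): 12
merge f(11) and 12: 23
merge c(20) and a(21): 41
merge 23 and e(24): 47
merge 41 and 47: 88
Maximum depth reached is 4.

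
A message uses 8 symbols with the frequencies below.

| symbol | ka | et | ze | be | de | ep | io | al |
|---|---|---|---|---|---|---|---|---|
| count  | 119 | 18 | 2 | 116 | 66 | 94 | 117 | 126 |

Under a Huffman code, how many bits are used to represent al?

2

Repeatedly merge the two smallest:
ze(2) + et(18) → 20
20 + de(66) → 86
86 + ep(94) → 180
be(116) + io(117) → 233
ka(119) + al(126) → 245
180 + 233 → 413
245 + 413 → 658
al's leaf is at depth 2, giving a 2-bit codeword.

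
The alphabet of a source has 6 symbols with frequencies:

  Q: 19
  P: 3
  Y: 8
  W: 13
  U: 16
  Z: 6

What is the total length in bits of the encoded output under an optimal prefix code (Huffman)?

156

Merge the two smallest weights repeatedly:
combine P(3), Z(6) → 9
combine Y(8), 9 → 17
combine W(13), U(16) → 29
combine 17, Q(19) → 36
combine 29, 36 → 65
The encoded length is the sum of every internal node's weight: 9 + 17 + 29 + 36 + 65 = 156 bits.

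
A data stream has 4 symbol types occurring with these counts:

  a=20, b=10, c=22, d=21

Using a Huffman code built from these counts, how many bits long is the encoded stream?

Build the Huffman tree bottom-up:
combine b(10), a(20) → 30
combine d(21), c(22) → 43
combine 30, 43 → 73
Total encoded bits = sum of merged weights = 30 + 43 + 73 = 146.

146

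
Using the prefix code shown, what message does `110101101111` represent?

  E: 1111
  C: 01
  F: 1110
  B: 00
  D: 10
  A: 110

Read left to right; each codeword is recognised as soon as it completes (prefix code):
  110→A | 10→D | 110→A | 1111→E
Decoded message: ADAE

ADAE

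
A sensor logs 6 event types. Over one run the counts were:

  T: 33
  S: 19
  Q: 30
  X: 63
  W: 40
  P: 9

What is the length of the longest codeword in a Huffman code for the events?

4

Merge the two lowest-weight nodes at each step:
P(9) + S(19) → 28
28 + Q(30) → 58
T(33) + W(40) → 73
58 + X(63) → 121
73 + 121 → 194
The first pair merged (P, S) ends up deepest, at depth 4.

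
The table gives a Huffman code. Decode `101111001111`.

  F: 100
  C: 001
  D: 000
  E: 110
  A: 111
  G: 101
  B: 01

GACA

Read left to right; each codeword is recognised as soon as it completes (prefix code):
  101→G | 111→A | 001→C | 111→A
Decoded message: GACA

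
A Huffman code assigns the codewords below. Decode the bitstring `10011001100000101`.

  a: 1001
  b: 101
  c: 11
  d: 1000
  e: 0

aadeeb

Read left to right; each codeword is recognised as soon as it completes (prefix code):
  1001→a | 1001→a | 1000→d | 0→e | 0→e | 101→b
Decoded message: aadeeb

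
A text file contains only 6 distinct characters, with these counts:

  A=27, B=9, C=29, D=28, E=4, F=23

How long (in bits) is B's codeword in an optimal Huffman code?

Build the tree from the bottom:
E(4) + B(9) → 13
13 + F(23) → 36
A(27) + D(28) → 55
C(29) + 36 → 65
55 + 65 → 120
The subtree containing B is merged 4 times, so code length = 4.

4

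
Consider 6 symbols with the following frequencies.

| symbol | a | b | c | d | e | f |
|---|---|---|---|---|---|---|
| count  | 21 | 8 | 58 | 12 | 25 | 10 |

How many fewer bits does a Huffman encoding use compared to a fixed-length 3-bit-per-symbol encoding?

98

Fixed-length: 3 bits × 134 symbols = 402 bits.
Huffman merges:
combine b(8), f(10) → 18
combine d(12), 18 → 30
combine a(21), e(25) → 46
combine 30, 46 → 76
combine c(58), 76 → 134
Huffman total = 18 + 30 + 46 + 76 + 134 = 304 bits.
Saving = 402 − 304 = 98 bits.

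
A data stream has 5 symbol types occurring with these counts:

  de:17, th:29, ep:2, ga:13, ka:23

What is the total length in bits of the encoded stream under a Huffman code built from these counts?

183

Build the Huffman tree bottom-up:
merge ep(2) and ga(13): 15
merge 15 and de(17): 32
merge ka(23) and th(29): 52
merge 32 and 52: 84
Each symbol's bit-cost is frequency × depth; summing gives 183 bits (equivalently 15 + 32 + 52 + 84).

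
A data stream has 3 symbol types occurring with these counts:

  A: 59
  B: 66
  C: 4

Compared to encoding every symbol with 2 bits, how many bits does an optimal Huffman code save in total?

66

Fixed-length: 2 bits × 129 symbols = 258 bits.
Huffman merges:
combine C(4), A(59) → 63
combine 63, B(66) → 129
Huffman total = 63 + 129 = 192 bits.
Saving = 258 − 192 = 66 bits.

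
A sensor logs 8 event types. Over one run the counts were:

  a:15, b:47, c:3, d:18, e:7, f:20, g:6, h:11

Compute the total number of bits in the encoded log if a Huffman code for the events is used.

Greedily combine the two least-frequent nodes:
combine c(3), g(6) → 9
combine e(7), 9 → 16
combine h(11), a(15) → 26
combine 16, d(18) → 34
combine f(20), 26 → 46
combine 34, 46 → 80
combine b(47), 80 → 127
Total encoded bits = sum of merged weights = 9 + 16 + 26 + 34 + 46 + 80 + 127 = 338.

338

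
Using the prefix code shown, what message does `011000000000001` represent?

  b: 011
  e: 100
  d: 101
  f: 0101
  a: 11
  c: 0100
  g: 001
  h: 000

bhhhg

Read left to right; each codeword is recognised as soon as it completes (prefix code):
  011→b | 000→h | 000→h | 000→h | 001→g
Decoded message: bhhhg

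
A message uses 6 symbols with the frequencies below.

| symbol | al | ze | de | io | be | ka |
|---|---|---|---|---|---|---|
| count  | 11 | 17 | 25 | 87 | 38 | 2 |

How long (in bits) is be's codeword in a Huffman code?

Build the tree from the bottom:
combine ka(2), al(11) → 13
combine 13, ze(17) → 30
combine de(25), 30 → 55
combine be(38), 55 → 93
combine io(87), 93 → 180
be's leaf is at depth 2, giving a 2-bit codeword.

2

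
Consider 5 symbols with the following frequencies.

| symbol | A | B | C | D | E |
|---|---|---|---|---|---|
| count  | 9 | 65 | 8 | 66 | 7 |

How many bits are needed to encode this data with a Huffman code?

Merge the two smallest weights repeatedly:
combine E(7), C(8) → 15
combine A(9), 15 → 24
combine 24, B(65) → 89
combine D(66), 89 → 155
Total encoded bits = sum of merged weights = 15 + 24 + 89 + 155 = 283.

283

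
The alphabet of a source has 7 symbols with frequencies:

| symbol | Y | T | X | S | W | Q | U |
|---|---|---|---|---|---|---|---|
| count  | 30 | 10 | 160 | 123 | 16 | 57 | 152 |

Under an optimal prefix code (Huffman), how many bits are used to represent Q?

Huffman merges, smallest pair first:
combine T(10), W(16) → 26
combine 26, Y(30) → 56
combine 56, Q(57) → 113
combine 113, S(123) → 236
combine U(152), X(160) → 312
combine 236, 312 → 548
Q sits 3 levels below the root, so its codeword is 3 bits.

3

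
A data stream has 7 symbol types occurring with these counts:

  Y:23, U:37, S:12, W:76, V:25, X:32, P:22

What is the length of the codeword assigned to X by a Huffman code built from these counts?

Huffman merges, smallest pair first:
S(12) + P(22) → 34
Y(23) + V(25) → 48
X(32) + 34 → 66
U(37) + 48 → 85
66 + W(76) → 142
85 + 142 → 227
The subtree containing X is merged 3 times, so code length = 3.

3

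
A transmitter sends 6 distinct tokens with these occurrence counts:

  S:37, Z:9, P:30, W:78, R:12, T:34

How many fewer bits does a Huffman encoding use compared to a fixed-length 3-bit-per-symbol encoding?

135

Fixed-length: 3 bits × 200 symbols = 600 bits.
Huffman merges:
merge Z(9) and R(12): 21
merge 21 and P(30): 51
merge T(34) and S(37): 71
merge 51 and 71: 122
merge W(78) and 122: 200
Huffman total = 21 + 51 + 71 + 122 + 200 = 465 bits.
Saving = 600 − 465 = 135 bits.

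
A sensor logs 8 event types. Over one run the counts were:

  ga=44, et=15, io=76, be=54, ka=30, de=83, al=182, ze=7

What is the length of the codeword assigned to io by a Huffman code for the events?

3

Repeatedly merge the two smallest:
ze(7) + et(15) → 22
22 + ka(30) → 52
ga(44) + 52 → 96
be(54) + io(76) → 130
de(83) + 96 → 179
130 + 179 → 309
al(182) + 309 → 491
The subtree containing io is merged 3 times, so code length = 3.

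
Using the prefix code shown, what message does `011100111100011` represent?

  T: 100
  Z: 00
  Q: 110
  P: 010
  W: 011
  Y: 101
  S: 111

WTSTW

Read left to right; each codeword is recognised as soon as it completes (prefix code):
  011→W | 100→T | 111→S | 100→T | 011→W
Decoded message: WTSTW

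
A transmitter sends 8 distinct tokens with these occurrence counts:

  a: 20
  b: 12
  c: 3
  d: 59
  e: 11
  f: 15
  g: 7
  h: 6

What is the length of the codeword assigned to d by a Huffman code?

Huffman merges, smallest pair first:
combine c(3), h(6) → 9
combine g(7), 9 → 16
combine e(11), b(12) → 23
combine f(15), 16 → 31
combine a(20), 23 → 43
combine 31, 43 → 74
combine d(59), 74 → 133
d is merged only at the final step, so code length = 1.

1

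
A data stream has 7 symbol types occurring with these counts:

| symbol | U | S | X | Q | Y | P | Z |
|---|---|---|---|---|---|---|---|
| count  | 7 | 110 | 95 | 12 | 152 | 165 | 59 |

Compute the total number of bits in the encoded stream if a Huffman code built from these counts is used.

1470

Merge the two smallest weights repeatedly:
U(7) + Q(12) → 19
19 + Z(59) → 78
78 + X(95) → 173
S(110) + Y(152) → 262
P(165) + 173 → 338
262 + 338 → 600
Total encoded bits = sum of merged weights = 19 + 78 + 173 + 262 + 338 + 600 = 1470.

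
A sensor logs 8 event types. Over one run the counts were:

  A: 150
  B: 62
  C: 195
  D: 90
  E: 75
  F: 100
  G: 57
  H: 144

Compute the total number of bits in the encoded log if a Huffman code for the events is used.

2543

Greedily combine the two least-frequent nodes:
G(57) + B(62) → 119
E(75) + D(90) → 165
F(100) + 119 → 219
H(144) + A(150) → 294
165 + C(195) → 360
219 + 294 → 513
360 + 513 → 873
Total encoded bits = sum of merged weights = 119 + 165 + 219 + 294 + 360 + 513 + 873 = 2543.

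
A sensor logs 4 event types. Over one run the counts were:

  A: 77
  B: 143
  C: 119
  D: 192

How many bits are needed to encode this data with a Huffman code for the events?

Build the Huffman tree bottom-up:
A(77) + C(119) → 196
B(143) + D(192) → 335
196 + 335 → 531
Each symbol's bit-cost is frequency × depth; summing gives 1062 bits (equivalently 196 + 335 + 531).

1062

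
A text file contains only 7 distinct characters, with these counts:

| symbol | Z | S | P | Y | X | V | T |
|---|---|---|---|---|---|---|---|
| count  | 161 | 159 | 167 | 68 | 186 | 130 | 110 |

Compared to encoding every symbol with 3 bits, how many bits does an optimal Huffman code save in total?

186

Fixed-length: 3 bits × 981 symbols = 2943 bits.
Huffman merges:
Y(68) + T(110) → 178
V(130) + S(159) → 289
Z(161) + P(167) → 328
178 + X(186) → 364
289 + 328 → 617
364 + 617 → 981
Huffman total = 178 + 289 + 328 + 364 + 617 + 981 = 2757 bits.
Saving = 2943 − 2757 = 186 bits.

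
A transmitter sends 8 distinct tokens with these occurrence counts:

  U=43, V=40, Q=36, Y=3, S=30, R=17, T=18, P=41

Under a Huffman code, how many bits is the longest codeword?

5

Merge the two lowest-weight nodes at each step:
merge Y(3) and R(17): 20
merge T(18) and 20: 38
merge S(30) and Q(36): 66
merge 38 and V(40): 78
merge P(41) and U(43): 84
merge 66 and 78: 144
merge 84 and 144: 228
The rarest symbols sit at the bottom; the longest codeword is 5 bits.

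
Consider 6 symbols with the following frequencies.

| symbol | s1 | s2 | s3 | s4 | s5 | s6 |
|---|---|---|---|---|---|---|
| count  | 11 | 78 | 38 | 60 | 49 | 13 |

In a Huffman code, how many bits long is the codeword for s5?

2

Repeatedly merge the two smallest:
merge s1(11) and s6(13): 24
merge 24 and s3(38): 62
merge s5(49) and s4(60): 109
merge 62 and s2(78): 140
merge 109 and 140: 249
The subtree containing s5 is merged 2 times, so code length = 2.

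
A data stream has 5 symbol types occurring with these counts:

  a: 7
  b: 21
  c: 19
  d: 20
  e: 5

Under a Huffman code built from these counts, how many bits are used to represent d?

Build the tree from the bottom:
combine e(5), a(7) → 12
combine 12, c(19) → 31
combine d(20), b(21) → 41
combine 31, 41 → 72
The subtree containing d is merged 2 times, so code length = 2.

2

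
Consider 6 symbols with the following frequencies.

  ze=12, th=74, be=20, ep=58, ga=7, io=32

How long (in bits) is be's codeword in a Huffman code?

Build the tree from the bottom:
combine ga(7), ze(12) → 19
combine 19, be(20) → 39
combine io(32), 39 → 71
combine ep(58), 71 → 129
combine th(74), 129 → 203
The subtree containing be is merged 4 times, so code length = 4.

4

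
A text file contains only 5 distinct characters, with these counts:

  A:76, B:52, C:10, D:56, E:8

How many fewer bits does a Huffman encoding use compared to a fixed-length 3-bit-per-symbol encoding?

190

Fixed-length: 3 bits × 202 symbols = 606 bits.
Huffman merges:
E(8) + C(10) → 18
18 + B(52) → 70
D(56) + 70 → 126
A(76) + 126 → 202
Huffman total = 18 + 70 + 126 + 202 = 416 bits.
Saving = 606 − 416 = 190 bits.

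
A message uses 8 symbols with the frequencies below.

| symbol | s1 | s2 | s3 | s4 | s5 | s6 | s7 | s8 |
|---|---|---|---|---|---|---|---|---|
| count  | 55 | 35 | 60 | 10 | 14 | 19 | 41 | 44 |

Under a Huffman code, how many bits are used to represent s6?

4

Repeatedly merge the two smallest:
s4(10) + s5(14) → 24
s6(19) + 24 → 43
s2(35) + s7(41) → 76
43 + s8(44) → 87
s1(55) + s3(60) → 115
76 + 87 → 163
115 + 163 → 278
The subtree containing s6 is merged 4 times, so code length = 4.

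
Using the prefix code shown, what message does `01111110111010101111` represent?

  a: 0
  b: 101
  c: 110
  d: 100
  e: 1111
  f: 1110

aecfbae

Read left to right; each codeword is recognised as soon as it completes (prefix code):
  0→a | 1111→e | 110→c | 1110→f | 101→b | 0→a | 1111→e
Decoded message: aecfbae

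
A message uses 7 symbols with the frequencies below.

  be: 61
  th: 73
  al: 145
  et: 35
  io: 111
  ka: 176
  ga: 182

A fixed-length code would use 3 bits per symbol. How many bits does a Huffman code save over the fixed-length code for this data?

262

Fixed-length: 3 bits × 783 symbols = 2349 bits.
Huffman merges:
merge et(35) and be(61): 96
merge th(73) and 96: 169
merge io(111) and al(145): 256
merge 169 and ka(176): 345
merge ga(182) and 256: 438
merge 345 and 438: 783
Huffman total = 96 + 169 + 256 + 345 + 438 + 783 = 2087 bits.
Saving = 2349 − 2087 = 262 bits.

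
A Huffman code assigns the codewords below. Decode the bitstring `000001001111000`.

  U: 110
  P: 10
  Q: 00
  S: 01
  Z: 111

QQSQZPQ

Read left to right; each codeword is recognised as soon as it completes (prefix code):
  00→Q | 00→Q | 01→S | 00→Q | 111→Z | 10→P | 00→Q
Decoded message: QQSQZPQ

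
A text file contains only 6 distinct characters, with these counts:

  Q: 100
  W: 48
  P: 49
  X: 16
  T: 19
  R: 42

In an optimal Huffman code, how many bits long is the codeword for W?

Repeatedly merge the two smallest:
combine X(16), T(19) → 35
combine 35, R(42) → 77
combine W(48), P(49) → 97
combine 77, 97 → 174
combine Q(100), 174 → 274
W's leaf is at depth 3, giving a 3-bit codeword.

3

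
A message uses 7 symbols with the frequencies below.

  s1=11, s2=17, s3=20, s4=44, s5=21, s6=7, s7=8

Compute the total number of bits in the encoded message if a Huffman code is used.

334

Merge the two smallest weights repeatedly:
combine s6(7), s7(8) → 15
combine s1(11), 15 → 26
combine s2(17), s3(20) → 37
combine s5(21), 26 → 47
combine 37, s4(44) → 81
combine 47, 81 → 128
The encoded length is the sum of every internal node's weight: 15 + 26 + 37 + 47 + 81 + 128 = 334 bits.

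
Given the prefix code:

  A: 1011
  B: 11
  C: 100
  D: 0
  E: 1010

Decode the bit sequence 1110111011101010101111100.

BAAEEBBC

Read left to right; each codeword is recognised as soon as it completes (prefix code):
  11→B | 1011→A | 1011→A | 1010→E | 1010→E | 11→B | 11→B | 100→C
Decoded message: BAAEEBBC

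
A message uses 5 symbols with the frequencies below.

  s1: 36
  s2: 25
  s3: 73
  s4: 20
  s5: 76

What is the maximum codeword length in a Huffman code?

Merge the two lowest-weight nodes at each step:
s4(20) + s2(25) → 45
s1(36) + 45 → 81
s3(73) + s5(76) → 149
81 + 149 → 230
Maximum depth reached is 3.

3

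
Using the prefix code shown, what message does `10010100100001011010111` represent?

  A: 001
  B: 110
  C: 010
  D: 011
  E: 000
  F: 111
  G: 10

GCGCEGBGF

Read left to right; each codeword is recognised as soon as it completes (prefix code):
  10→G | 010→C | 10→G | 010→C | 000→E | 10→G | 110→B | 10→G | 111→F
Decoded message: GCGCEGBGF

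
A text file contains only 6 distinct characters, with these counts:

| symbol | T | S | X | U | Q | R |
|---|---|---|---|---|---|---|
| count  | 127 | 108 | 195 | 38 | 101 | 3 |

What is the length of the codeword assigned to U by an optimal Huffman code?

Build the tree from the bottom:
R(3) + U(38) → 41
41 + Q(101) → 142
S(108) + T(127) → 235
142 + X(195) → 337
235 + 337 → 572
U's leaf is at depth 4, giving a 4-bit codeword.

4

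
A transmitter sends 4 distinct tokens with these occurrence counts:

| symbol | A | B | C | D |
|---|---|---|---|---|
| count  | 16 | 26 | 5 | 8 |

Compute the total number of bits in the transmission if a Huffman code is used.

Greedily combine the two least-frequent nodes:
C(5) + D(8) → 13
13 + A(16) → 29
B(26) + 29 → 55
Total encoded bits = sum of merged weights = 13 + 29 + 55 = 97.

97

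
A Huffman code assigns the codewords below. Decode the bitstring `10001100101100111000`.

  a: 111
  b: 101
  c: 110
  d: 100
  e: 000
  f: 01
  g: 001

Read left to right; each codeword is recognised as soon as it completes (prefix code):
  100→d | 01→f | 100→d | 101→b | 100→d | 111→a | 000→e
Decoded message: dfdbdae

dfdbdae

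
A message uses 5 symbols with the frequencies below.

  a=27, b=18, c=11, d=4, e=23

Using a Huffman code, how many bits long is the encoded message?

181

Merge the two smallest weights repeatedly:
merge d(4) and c(11): 15
merge 15 and b(18): 33
merge e(23) and a(27): 50
merge 33 and 50: 83
Each symbol's bit-cost is frequency × depth; summing gives 181 bits (equivalently 15 + 33 + 50 + 83).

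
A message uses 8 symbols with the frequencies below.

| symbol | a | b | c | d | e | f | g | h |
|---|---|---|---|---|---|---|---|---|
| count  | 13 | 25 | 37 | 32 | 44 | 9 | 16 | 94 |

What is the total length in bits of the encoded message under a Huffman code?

Merge the two smallest weights repeatedly:
combine f(9), a(13) → 22
combine g(16), 22 → 38
combine b(25), d(32) → 57
combine c(37), 38 → 75
combine e(44), 57 → 101
combine 75, h(94) → 169
combine 101, 169 → 270
The encoded length is the sum of every internal node's weight: 22 + 38 + 57 + 75 + 101 + 169 + 270 = 732 bits.

732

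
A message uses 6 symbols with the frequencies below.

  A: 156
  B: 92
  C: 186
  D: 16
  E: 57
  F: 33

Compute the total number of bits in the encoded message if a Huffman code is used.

Greedily combine the two least-frequent nodes:
D(16) + F(33) → 49
49 + E(57) → 106
B(92) + 106 → 198
A(156) + C(186) → 342
198 + 342 → 540
Total encoded bits = sum of merged weights = 49 + 106 + 198 + 342 + 540 = 1235.

1235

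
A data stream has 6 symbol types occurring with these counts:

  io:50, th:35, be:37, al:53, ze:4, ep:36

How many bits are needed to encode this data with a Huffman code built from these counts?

542

Build the Huffman tree bottom-up:
merge ze(4) and th(35): 39
merge ep(36) and be(37): 73
merge 39 and io(50): 89
merge al(53) and 73: 126
merge 89 and 126: 215
The encoded length is the sum of every internal node's weight: 39 + 73 + 89 + 126 + 215 = 542 bits.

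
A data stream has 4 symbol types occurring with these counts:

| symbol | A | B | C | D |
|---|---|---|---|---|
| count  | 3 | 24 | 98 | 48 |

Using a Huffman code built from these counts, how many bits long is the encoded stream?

Build the Huffman tree bottom-up:
merge A(3) and B(24): 27
merge 27 and D(48): 75
merge 75 and C(98): 173
Each symbol's bit-cost is frequency × depth; summing gives 275 bits (equivalently 27 + 75 + 173).

275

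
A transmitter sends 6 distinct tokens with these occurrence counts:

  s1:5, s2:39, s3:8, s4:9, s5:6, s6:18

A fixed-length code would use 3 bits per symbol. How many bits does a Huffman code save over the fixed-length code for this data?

Fixed-length: 3 bits × 85 symbols = 255 bits.
Huffman merges:
combine s1(5), s5(6) → 11
combine s3(8), s4(9) → 17
combine 11, 17 → 28
combine s6(18), 28 → 46
combine s2(39), 46 → 85
Huffman total = 11 + 17 + 28 + 46 + 85 = 187 bits.
Saving = 255 − 187 = 68 bits.

68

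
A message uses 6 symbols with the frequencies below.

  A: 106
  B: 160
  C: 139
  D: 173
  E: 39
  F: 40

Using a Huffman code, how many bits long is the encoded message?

1578

Greedily combine the two least-frequent nodes:
merge E(39) and F(40): 79
merge 79 and A(106): 185
merge C(139) and B(160): 299
merge D(173) and 185: 358
merge 299 and 358: 657
The encoded length is the sum of every internal node's weight: 79 + 185 + 299 + 358 + 657 = 1578 bits.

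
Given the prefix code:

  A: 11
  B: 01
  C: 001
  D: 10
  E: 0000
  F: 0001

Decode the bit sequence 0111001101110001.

BACDADC

Read left to right; each codeword is recognised as soon as it completes (prefix code):
  01→B | 11→A | 001→C | 10→D | 11→A | 10→D | 001→C
Decoded message: BACDADC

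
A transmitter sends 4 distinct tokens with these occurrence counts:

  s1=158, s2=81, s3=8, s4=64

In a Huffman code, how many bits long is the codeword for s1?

1

Build the tree from the bottom:
combine s3(8), s4(64) → 72
combine 72, s2(81) → 153
combine 153, s1(158) → 311
s1 is a child of the root — depth 1, so its codeword is a single bit.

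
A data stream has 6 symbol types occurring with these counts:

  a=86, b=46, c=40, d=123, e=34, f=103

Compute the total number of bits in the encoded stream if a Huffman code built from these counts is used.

1058

Merge the two smallest weights repeatedly:
combine e(34), c(40) → 74
combine b(46), 74 → 120
combine a(86), f(103) → 189
combine 120, d(123) → 243
combine 189, 243 → 432
The encoded length is the sum of every internal node's weight: 74 + 120 + 189 + 243 + 432 = 1058 bits.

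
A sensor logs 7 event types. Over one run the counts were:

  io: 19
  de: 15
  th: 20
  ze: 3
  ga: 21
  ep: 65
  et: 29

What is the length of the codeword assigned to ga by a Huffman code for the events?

Huffman merges, smallest pair first:
merge ze(3) and de(15): 18
merge 18 and io(19): 37
merge th(20) and ga(21): 41
merge et(29) and 37: 66
merge 41 and ep(65): 106
merge 66 and 106: 172
The subtree containing ga is merged 3 times, so code length = 3.

3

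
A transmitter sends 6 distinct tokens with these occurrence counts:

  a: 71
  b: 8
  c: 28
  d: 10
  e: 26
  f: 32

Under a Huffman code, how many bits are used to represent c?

3

Repeatedly merge the two smallest:
combine b(8), d(10) → 18
combine 18, e(26) → 44
combine c(28), f(32) → 60
combine 44, 60 → 104
combine a(71), 104 → 175
c sits 3 levels below the root, so its codeword is 3 bits.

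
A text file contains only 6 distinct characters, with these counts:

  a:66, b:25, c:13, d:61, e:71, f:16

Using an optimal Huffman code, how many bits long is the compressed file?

Merge the two smallest weights repeatedly:
combine c(13), f(16) → 29
combine b(25), 29 → 54
combine 54, d(61) → 115
combine a(66), e(71) → 137
combine 115, 137 → 252
Total encoded bits = sum of merged weights = 29 + 54 + 115 + 137 + 252 = 587.

587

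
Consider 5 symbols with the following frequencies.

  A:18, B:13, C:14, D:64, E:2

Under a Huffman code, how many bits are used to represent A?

Build the tree from the bottom:
E(2) + B(13) → 15
C(14) + 15 → 29
A(18) + 29 → 47
47 + D(64) → 111
A sits 2 levels below the root, so its codeword is 2 bits.

2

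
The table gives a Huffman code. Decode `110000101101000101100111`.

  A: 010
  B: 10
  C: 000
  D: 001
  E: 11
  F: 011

Read left to right; each codeword is recognised as soon as it completes (prefix code):
  11→E | 000→C | 010→A | 11→E | 010→A | 001→D | 011→F | 001→D | 11→E
Decoded message: ECAEADFDE

ECAEADFDE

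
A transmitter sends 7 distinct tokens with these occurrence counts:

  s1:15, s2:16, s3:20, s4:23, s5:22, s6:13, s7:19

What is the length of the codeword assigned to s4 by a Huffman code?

Build the tree from the bottom:
combine s6(13), s1(15) → 28
combine s2(16), s7(19) → 35
combine s3(20), s5(22) → 42
combine s4(23), 28 → 51
combine 35, 42 → 77
combine 51, 77 → 128
s4 sits 2 levels below the root, so its codeword is 2 bits.

2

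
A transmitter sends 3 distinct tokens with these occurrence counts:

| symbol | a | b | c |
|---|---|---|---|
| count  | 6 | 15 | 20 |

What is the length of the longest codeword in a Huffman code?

2

Merge the two lowest-weight nodes at each step:
merge a(6) and b(15): 21
merge c(20) and 21: 41
The rarest symbols sit at the bottom; the longest codeword is 2 bits.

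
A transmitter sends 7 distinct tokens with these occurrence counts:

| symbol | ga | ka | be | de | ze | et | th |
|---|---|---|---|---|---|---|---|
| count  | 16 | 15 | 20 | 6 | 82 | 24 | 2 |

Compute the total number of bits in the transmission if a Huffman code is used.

Merge the two smallest weights repeatedly:
th(2) + de(6) → 8
8 + ka(15) → 23
ga(16) + be(20) → 36
23 + et(24) → 47
36 + 47 → 83
ze(82) + 83 → 165
Total encoded bits = sum of merged weights = 8 + 23 + 36 + 47 + 83 + 165 = 362.

362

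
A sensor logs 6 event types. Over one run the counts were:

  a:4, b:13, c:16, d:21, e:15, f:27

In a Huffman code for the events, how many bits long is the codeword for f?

Repeatedly merge the two smallest:
a(4) + b(13) → 17
e(15) + c(16) → 31
17 + d(21) → 38
f(27) + 31 → 58
38 + 58 → 96
The subtree containing f is merged 2 times, so code length = 2.

2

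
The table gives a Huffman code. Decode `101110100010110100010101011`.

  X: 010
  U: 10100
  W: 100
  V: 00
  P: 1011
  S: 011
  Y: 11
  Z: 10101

PUXYXVZS

Read left to right; each codeword is recognised as soon as it completes (prefix code):
  1011→P | 10100→U | 010→X | 11→Y | 010→X | 00→V | 10101→Z | 011→S
Decoded message: PUXYXVZS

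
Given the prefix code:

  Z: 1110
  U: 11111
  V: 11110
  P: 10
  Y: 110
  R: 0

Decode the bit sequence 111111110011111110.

Read left to right; each codeword is recognised as soon as it completes (prefix code):
  11111→U | 1110→Z | 0→R | 11111→U | 110→Y
Decoded message: UZRUY

UZRUY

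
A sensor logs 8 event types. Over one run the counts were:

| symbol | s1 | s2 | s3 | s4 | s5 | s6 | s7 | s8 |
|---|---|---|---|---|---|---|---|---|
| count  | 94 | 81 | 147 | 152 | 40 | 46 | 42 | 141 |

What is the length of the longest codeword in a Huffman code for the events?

Merge the two lowest-weight nodes at each step:
merge s5(40) and s7(42): 82
merge s6(46) and s2(81): 127
merge 82 and s1(94): 176
merge 127 and s8(141): 268
merge s3(147) and s4(152): 299
merge 176 and 268: 444
merge 299 and 444: 743
The first pair merged (s5, s7) ends up deepest, at depth 4.

4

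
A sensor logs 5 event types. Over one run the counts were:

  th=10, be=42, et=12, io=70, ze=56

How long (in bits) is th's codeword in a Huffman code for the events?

Repeatedly merge the two smallest:
combine th(10), et(12) → 22
combine 22, be(42) → 64
combine ze(56), 64 → 120
combine io(70), 120 → 190
th sits 4 levels below the root, so its codeword is 4 bits.

4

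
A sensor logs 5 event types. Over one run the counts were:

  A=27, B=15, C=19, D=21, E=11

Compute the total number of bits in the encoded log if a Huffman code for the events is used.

212

Merge the two smallest weights repeatedly:
merge E(11) and B(15): 26
merge C(19) and D(21): 40
merge 26 and A(27): 53
merge 40 and 53: 93
Each symbol's bit-cost is frequency × depth; summing gives 212 bits (equivalently 26 + 40 + 53 + 93).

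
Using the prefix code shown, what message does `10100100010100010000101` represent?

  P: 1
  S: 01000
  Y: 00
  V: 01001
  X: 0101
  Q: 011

Read left to right; each codeword is recognised as soon as it completes (prefix code):
  1→P | 01001→V | 00→Y | 0101→X | 00→Y | 01000→S | 0101→X
Decoded message: PVYXYSX

PVYXYSX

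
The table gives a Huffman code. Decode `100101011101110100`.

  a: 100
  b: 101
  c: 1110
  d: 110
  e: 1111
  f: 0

Read left to right; each codeword is recognised as soon as it completes (prefix code):
  100→a | 101→b | 0→f | 1110→c | 1110→c | 100→a
Decoded message: abfcca

abfcca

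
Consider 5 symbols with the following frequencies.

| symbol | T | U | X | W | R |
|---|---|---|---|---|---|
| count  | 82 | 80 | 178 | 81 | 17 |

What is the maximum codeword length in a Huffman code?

3

Merge the two lowest-weight nodes at each step:
R(17) + U(80) → 97
W(81) + T(82) → 163
97 + 163 → 260
X(178) + 260 → 438
The rarest symbols sit at the bottom; the longest codeword is 3 bits.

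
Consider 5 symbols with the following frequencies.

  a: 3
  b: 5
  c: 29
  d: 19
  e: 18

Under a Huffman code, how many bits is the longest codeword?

4

Merge the two lowest-weight nodes at each step:
combine a(3), b(5) → 8
combine 8, e(18) → 26
combine d(19), 26 → 45
combine c(29), 45 → 74
The first pair merged (a, b) ends up deepest, at depth 4.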